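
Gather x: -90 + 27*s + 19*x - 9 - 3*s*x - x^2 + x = 27*s - x^2 + x*(20 - 3*s) - 99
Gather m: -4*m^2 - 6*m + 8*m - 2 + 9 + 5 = -4*m^2 + 2*m + 12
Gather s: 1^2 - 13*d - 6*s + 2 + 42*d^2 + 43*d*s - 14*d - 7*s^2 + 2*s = 42*d^2 - 27*d - 7*s^2 + s*(43*d - 4) + 3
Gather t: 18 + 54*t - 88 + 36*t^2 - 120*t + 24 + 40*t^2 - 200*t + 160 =76*t^2 - 266*t + 114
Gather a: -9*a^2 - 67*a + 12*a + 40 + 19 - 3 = -9*a^2 - 55*a + 56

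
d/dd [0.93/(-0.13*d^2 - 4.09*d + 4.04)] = (0.2418*d + 3.8037)/(0.13*d^2 + 4.09*d - 4.04)^2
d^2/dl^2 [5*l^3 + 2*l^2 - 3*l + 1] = 30*l + 4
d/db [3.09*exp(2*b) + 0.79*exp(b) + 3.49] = (6.18*exp(b) + 0.79)*exp(b)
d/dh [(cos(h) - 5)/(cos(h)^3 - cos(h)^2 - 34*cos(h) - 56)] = (23*cos(h)/2 - 8*cos(2*h) + cos(3*h)/2 + 218)*sin(h)/(-cos(h)^3 + cos(h)^2 + 34*cos(h) + 56)^2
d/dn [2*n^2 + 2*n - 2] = 4*n + 2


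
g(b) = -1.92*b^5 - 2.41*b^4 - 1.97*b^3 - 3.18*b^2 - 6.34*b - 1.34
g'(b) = -9.6*b^4 - 9.64*b^3 - 5.91*b^2 - 6.36*b - 6.34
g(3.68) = -1903.71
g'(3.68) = -2350.81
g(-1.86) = 26.03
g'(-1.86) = -67.83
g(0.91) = -14.08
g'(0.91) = -30.87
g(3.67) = -1880.32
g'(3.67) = -2327.34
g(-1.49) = 9.79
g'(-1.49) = -25.41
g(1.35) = -37.16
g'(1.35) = -81.30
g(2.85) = -610.86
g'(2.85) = -928.99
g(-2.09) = 46.59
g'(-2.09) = -114.03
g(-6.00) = 12154.30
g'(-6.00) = -10540.30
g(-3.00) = 313.60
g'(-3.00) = -557.77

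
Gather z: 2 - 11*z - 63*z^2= -63*z^2 - 11*z + 2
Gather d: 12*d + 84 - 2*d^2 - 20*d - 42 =-2*d^2 - 8*d + 42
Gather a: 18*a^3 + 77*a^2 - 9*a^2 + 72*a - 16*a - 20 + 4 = 18*a^3 + 68*a^2 + 56*a - 16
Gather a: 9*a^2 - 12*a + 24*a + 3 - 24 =9*a^2 + 12*a - 21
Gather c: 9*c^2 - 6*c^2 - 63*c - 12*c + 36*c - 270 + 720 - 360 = 3*c^2 - 39*c + 90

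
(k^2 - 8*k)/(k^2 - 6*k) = (k - 8)/(k - 6)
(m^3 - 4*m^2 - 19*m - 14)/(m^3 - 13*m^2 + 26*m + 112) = (m + 1)/(m - 8)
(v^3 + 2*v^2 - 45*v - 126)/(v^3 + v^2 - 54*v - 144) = (v - 7)/(v - 8)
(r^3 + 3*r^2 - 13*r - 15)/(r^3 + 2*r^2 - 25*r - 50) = (r^2 - 2*r - 3)/(r^2 - 3*r - 10)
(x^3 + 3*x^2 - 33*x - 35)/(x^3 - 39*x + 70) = (x + 1)/(x - 2)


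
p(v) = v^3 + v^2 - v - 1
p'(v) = 3*v^2 + 2*v - 1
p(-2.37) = -6.33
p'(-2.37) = 11.11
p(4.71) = 120.96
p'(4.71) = 74.97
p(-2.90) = -14.08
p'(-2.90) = 18.43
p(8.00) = 567.00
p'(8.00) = 207.00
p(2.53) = 19.07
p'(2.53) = 23.26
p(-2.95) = -15.02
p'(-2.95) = 19.21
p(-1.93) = -2.53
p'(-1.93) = 6.31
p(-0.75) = -0.11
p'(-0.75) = -0.81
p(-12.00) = -1573.00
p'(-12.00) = 407.00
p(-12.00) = -1573.00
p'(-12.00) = 407.00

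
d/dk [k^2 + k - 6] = 2*k + 1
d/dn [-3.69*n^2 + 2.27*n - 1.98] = 2.27 - 7.38*n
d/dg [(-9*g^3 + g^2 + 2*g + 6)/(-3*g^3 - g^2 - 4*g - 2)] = 2*(6*g^4 + 42*g^3 + 53*g^2 + 4*g + 10)/(9*g^6 + 6*g^5 + 25*g^4 + 20*g^3 + 20*g^2 + 16*g + 4)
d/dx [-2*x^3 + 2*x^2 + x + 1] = -6*x^2 + 4*x + 1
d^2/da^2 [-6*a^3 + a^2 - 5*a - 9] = 2 - 36*a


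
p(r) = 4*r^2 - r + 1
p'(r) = 8*r - 1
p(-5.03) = 107.23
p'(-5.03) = -41.24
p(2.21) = 18.33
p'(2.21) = 16.68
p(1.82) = 12.43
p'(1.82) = 13.56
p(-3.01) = 40.25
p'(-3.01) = -25.08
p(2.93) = 32.41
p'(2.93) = 22.44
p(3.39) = 43.58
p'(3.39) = 26.12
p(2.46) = 22.75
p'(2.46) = 18.68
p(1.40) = 7.44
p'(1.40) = 10.20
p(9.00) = 316.00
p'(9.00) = 71.00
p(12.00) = 565.00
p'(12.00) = 95.00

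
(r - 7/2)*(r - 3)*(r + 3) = r^3 - 7*r^2/2 - 9*r + 63/2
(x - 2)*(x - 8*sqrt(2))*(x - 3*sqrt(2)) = x^3 - 11*sqrt(2)*x^2 - 2*x^2 + 22*sqrt(2)*x + 48*x - 96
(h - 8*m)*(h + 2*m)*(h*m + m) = h^3*m - 6*h^2*m^2 + h^2*m - 16*h*m^3 - 6*h*m^2 - 16*m^3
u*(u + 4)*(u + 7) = u^3 + 11*u^2 + 28*u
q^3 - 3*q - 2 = (q - 2)*(q + 1)^2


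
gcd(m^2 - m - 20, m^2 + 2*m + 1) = 1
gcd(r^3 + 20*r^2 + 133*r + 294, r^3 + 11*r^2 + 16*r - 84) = r^2 + 13*r + 42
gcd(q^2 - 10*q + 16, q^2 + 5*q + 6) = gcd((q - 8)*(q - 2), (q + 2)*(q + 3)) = 1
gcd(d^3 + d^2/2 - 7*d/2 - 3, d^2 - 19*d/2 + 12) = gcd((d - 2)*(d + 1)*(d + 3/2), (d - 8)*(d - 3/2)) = 1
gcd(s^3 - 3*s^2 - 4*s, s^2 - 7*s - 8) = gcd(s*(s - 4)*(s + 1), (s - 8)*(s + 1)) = s + 1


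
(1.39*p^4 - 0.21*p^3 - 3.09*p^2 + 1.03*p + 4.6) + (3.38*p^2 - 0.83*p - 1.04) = 1.39*p^4 - 0.21*p^3 + 0.29*p^2 + 0.2*p + 3.56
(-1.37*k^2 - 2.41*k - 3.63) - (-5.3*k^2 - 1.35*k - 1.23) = 3.93*k^2 - 1.06*k - 2.4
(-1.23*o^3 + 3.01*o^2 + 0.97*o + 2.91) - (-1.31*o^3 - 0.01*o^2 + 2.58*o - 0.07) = 0.0800000000000001*o^3 + 3.02*o^2 - 1.61*o + 2.98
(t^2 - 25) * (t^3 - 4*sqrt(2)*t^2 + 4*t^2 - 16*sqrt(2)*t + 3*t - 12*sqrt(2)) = t^5 - 4*sqrt(2)*t^4 + 4*t^4 - 16*sqrt(2)*t^3 - 22*t^3 - 100*t^2 + 88*sqrt(2)*t^2 - 75*t + 400*sqrt(2)*t + 300*sqrt(2)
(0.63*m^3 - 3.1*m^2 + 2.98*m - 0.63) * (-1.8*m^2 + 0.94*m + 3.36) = -1.134*m^5 + 6.1722*m^4 - 6.1612*m^3 - 6.4808*m^2 + 9.4206*m - 2.1168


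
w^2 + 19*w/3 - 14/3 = (w - 2/3)*(w + 7)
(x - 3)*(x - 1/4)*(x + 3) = x^3 - x^2/4 - 9*x + 9/4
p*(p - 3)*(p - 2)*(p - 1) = p^4 - 6*p^3 + 11*p^2 - 6*p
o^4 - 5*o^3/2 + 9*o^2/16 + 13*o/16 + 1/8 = (o - 2)*(o - 1)*(o + 1/4)^2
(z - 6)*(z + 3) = z^2 - 3*z - 18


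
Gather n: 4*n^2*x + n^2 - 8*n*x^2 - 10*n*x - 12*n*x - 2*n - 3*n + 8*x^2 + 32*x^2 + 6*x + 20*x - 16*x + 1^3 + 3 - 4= n^2*(4*x + 1) + n*(-8*x^2 - 22*x - 5) + 40*x^2 + 10*x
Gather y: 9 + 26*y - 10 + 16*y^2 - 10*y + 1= 16*y^2 + 16*y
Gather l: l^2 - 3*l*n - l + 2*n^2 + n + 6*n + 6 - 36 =l^2 + l*(-3*n - 1) + 2*n^2 + 7*n - 30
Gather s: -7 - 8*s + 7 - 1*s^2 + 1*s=-s^2 - 7*s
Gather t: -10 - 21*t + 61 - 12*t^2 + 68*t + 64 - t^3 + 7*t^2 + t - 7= -t^3 - 5*t^2 + 48*t + 108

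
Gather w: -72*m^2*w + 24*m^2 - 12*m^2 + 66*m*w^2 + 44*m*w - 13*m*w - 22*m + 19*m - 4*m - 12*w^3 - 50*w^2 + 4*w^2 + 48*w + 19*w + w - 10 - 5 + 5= 12*m^2 - 7*m - 12*w^3 + w^2*(66*m - 46) + w*(-72*m^2 + 31*m + 68) - 10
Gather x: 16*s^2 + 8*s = 16*s^2 + 8*s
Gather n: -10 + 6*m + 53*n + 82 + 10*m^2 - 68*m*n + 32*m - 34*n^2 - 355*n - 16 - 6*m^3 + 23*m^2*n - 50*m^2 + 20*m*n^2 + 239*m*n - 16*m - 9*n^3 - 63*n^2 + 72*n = -6*m^3 - 40*m^2 + 22*m - 9*n^3 + n^2*(20*m - 97) + n*(23*m^2 + 171*m - 230) + 56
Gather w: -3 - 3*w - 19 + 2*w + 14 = -w - 8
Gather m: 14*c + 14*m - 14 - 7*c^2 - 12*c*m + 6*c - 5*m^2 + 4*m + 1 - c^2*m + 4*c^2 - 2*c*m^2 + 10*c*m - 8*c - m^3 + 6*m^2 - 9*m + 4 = -3*c^2 + 12*c - m^3 + m^2*(1 - 2*c) + m*(-c^2 - 2*c + 9) - 9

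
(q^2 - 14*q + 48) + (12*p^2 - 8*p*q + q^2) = 12*p^2 - 8*p*q + 2*q^2 - 14*q + 48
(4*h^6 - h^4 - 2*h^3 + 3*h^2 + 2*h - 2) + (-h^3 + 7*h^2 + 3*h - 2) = 4*h^6 - h^4 - 3*h^3 + 10*h^2 + 5*h - 4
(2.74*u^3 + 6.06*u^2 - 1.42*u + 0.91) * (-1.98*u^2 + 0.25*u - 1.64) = -5.4252*u^5 - 11.3138*u^4 - 0.167*u^3 - 12.0952*u^2 + 2.5563*u - 1.4924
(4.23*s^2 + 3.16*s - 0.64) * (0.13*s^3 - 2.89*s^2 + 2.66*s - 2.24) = 0.5499*s^5 - 11.8139*s^4 + 2.0362*s^3 + 0.779999999999999*s^2 - 8.7808*s + 1.4336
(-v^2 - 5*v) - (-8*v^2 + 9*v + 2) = 7*v^2 - 14*v - 2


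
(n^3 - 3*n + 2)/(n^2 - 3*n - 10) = (n^2 - 2*n + 1)/(n - 5)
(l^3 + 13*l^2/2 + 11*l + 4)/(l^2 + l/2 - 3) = (2*l^2 + 9*l + 4)/(2*l - 3)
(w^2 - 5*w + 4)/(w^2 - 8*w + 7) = (w - 4)/(w - 7)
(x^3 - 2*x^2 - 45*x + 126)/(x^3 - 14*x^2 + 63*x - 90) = (x + 7)/(x - 5)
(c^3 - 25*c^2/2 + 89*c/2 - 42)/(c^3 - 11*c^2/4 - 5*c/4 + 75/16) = 8*(c^2 - 11*c + 28)/(8*c^2 - 10*c - 25)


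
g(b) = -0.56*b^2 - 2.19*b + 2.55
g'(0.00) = -2.19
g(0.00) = 2.55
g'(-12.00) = 11.25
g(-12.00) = -51.81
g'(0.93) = -3.23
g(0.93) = 0.03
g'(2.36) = -4.83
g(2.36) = -5.74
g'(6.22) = -9.16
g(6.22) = -32.74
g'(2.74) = -5.26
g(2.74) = -7.65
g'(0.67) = -2.94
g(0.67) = 0.83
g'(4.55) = -7.29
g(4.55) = -19.01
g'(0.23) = -2.45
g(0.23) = 2.02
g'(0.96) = -3.27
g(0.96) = -0.07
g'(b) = -1.12*b - 2.19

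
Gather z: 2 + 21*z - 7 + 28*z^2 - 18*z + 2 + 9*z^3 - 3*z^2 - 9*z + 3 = 9*z^3 + 25*z^2 - 6*z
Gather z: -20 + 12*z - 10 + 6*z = 18*z - 30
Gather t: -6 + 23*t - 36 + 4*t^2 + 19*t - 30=4*t^2 + 42*t - 72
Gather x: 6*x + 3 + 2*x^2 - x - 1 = 2*x^2 + 5*x + 2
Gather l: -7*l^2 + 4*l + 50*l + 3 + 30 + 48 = -7*l^2 + 54*l + 81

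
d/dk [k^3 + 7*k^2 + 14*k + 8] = 3*k^2 + 14*k + 14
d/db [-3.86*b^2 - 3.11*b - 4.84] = -7.72*b - 3.11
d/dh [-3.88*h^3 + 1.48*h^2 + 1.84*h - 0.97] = -11.64*h^2 + 2.96*h + 1.84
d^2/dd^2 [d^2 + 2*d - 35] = 2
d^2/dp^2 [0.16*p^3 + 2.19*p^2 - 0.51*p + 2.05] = 0.96*p + 4.38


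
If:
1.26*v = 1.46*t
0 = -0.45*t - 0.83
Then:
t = -1.84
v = -2.14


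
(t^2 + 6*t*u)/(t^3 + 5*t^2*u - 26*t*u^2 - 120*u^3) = t/(t^2 - t*u - 20*u^2)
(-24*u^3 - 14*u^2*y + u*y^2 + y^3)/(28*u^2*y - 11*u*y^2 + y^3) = (6*u^2 + 5*u*y + y^2)/(y*(-7*u + y))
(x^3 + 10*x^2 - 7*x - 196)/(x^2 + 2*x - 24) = (x^2 + 14*x + 49)/(x + 6)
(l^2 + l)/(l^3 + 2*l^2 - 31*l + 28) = l*(l + 1)/(l^3 + 2*l^2 - 31*l + 28)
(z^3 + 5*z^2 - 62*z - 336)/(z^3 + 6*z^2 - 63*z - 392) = (z + 6)/(z + 7)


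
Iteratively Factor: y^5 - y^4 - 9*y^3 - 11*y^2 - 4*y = (y + 1)*(y^4 - 2*y^3 - 7*y^2 - 4*y) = (y + 1)^2*(y^3 - 3*y^2 - 4*y) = y*(y + 1)^2*(y^2 - 3*y - 4) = y*(y + 1)^3*(y - 4)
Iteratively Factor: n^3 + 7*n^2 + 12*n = (n + 4)*(n^2 + 3*n) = (n + 3)*(n + 4)*(n)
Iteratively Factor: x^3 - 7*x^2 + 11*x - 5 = (x - 5)*(x^2 - 2*x + 1) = (x - 5)*(x - 1)*(x - 1)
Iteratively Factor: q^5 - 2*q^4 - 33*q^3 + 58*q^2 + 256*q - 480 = (q + 4)*(q^4 - 6*q^3 - 9*q^2 + 94*q - 120) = (q + 4)^2*(q^3 - 10*q^2 + 31*q - 30) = (q - 3)*(q + 4)^2*(q^2 - 7*q + 10) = (q - 5)*(q - 3)*(q + 4)^2*(q - 2)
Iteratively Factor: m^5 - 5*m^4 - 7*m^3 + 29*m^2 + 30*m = (m)*(m^4 - 5*m^3 - 7*m^2 + 29*m + 30) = m*(m - 5)*(m^3 - 7*m - 6) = m*(m - 5)*(m + 1)*(m^2 - m - 6) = m*(m - 5)*(m - 3)*(m + 1)*(m + 2)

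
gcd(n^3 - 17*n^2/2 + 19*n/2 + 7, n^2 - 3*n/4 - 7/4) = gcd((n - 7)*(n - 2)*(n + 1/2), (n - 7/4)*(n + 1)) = 1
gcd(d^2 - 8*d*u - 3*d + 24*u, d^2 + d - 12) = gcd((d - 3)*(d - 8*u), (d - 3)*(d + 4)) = d - 3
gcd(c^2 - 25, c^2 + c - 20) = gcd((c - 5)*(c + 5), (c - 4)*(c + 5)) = c + 5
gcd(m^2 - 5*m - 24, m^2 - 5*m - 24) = m^2 - 5*m - 24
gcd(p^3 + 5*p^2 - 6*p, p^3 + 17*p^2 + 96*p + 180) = p + 6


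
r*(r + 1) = r^2 + r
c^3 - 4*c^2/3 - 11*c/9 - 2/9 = (c - 2)*(c + 1/3)^2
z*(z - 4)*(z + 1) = z^3 - 3*z^2 - 4*z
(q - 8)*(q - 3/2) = q^2 - 19*q/2 + 12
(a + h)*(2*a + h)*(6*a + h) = 12*a^3 + 20*a^2*h + 9*a*h^2 + h^3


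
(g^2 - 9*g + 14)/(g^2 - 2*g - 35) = (g - 2)/(g + 5)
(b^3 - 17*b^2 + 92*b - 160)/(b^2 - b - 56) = (b^2 - 9*b + 20)/(b + 7)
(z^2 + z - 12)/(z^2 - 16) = (z - 3)/(z - 4)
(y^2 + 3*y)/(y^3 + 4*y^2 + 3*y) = 1/(y + 1)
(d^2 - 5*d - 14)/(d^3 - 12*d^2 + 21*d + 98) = 1/(d - 7)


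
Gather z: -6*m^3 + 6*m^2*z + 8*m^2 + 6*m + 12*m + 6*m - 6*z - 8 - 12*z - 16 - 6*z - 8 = -6*m^3 + 8*m^2 + 24*m + z*(6*m^2 - 24) - 32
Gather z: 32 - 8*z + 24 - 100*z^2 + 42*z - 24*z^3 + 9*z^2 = -24*z^3 - 91*z^2 + 34*z + 56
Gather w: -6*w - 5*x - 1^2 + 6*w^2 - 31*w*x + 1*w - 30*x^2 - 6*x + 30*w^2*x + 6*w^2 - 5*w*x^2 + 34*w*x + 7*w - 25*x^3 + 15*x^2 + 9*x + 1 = w^2*(30*x + 12) + w*(-5*x^2 + 3*x + 2) - 25*x^3 - 15*x^2 - 2*x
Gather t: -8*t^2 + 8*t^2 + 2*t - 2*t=0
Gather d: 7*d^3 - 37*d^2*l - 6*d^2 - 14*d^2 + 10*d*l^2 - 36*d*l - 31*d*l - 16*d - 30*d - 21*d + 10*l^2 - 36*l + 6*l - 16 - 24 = 7*d^3 + d^2*(-37*l - 20) + d*(10*l^2 - 67*l - 67) + 10*l^2 - 30*l - 40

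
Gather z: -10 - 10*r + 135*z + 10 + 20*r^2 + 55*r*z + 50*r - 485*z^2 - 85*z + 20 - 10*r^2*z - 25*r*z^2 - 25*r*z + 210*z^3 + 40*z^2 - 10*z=20*r^2 + 40*r + 210*z^3 + z^2*(-25*r - 445) + z*(-10*r^2 + 30*r + 40) + 20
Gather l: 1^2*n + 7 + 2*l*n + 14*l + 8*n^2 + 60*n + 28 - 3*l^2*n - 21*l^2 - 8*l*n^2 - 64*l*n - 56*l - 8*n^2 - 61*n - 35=l^2*(-3*n - 21) + l*(-8*n^2 - 62*n - 42)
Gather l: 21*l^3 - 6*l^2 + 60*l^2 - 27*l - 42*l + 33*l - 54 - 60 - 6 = 21*l^3 + 54*l^2 - 36*l - 120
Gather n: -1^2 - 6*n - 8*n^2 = -8*n^2 - 6*n - 1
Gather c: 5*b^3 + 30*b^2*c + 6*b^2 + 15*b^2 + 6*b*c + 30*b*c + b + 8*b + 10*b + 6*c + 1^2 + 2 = 5*b^3 + 21*b^2 + 19*b + c*(30*b^2 + 36*b + 6) + 3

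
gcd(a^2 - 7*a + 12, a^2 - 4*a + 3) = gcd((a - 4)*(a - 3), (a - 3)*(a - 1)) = a - 3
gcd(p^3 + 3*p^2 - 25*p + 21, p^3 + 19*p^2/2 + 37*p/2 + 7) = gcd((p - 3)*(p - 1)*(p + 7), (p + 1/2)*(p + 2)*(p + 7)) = p + 7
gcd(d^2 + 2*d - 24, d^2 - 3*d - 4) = d - 4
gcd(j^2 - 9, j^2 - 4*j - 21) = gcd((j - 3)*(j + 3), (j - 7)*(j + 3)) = j + 3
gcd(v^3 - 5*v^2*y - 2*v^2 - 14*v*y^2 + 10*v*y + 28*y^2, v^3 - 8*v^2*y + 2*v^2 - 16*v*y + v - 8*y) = 1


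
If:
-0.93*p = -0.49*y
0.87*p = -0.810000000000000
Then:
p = -0.93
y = -1.77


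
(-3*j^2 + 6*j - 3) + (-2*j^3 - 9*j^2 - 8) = -2*j^3 - 12*j^2 + 6*j - 11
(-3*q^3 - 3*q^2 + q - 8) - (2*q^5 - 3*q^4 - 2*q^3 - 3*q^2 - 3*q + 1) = -2*q^5 + 3*q^4 - q^3 + 4*q - 9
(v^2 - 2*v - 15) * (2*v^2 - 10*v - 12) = 2*v^4 - 14*v^3 - 22*v^2 + 174*v + 180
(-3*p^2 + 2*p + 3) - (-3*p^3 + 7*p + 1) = 3*p^3 - 3*p^2 - 5*p + 2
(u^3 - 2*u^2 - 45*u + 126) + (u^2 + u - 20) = u^3 - u^2 - 44*u + 106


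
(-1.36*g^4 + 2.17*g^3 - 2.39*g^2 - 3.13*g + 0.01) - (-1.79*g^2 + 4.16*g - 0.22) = -1.36*g^4 + 2.17*g^3 - 0.6*g^2 - 7.29*g + 0.23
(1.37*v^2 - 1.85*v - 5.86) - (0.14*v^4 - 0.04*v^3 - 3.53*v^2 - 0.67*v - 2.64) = -0.14*v^4 + 0.04*v^3 + 4.9*v^2 - 1.18*v - 3.22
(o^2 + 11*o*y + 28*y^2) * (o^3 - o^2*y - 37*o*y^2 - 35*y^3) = o^5 + 10*o^4*y - 20*o^3*y^2 - 470*o^2*y^3 - 1421*o*y^4 - 980*y^5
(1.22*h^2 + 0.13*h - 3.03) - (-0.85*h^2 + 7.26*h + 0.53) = 2.07*h^2 - 7.13*h - 3.56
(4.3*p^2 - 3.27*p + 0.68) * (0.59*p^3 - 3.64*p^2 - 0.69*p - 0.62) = 2.537*p^5 - 17.5813*p^4 + 9.337*p^3 - 2.8849*p^2 + 1.5582*p - 0.4216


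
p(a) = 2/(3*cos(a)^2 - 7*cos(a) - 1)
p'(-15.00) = 0.41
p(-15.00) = 0.33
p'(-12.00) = -0.09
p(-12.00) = -0.42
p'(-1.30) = 1.47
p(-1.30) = -0.75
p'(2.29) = -0.68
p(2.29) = 0.41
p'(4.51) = 57.61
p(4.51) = 3.79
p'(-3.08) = 0.02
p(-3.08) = 0.22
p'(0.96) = -0.36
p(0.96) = -0.50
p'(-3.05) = 0.03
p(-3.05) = 0.22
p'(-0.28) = 0.03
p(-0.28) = -0.40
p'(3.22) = 0.03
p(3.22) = 0.22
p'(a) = 2*(6*sin(a)*cos(a) - 7*sin(a))/(3*cos(a)^2 - 7*cos(a) - 1)^2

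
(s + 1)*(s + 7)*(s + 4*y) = s^3 + 4*s^2*y + 8*s^2 + 32*s*y + 7*s + 28*y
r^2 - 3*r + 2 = (r - 2)*(r - 1)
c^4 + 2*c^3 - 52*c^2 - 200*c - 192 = (c - 8)*(c + 2)^2*(c + 6)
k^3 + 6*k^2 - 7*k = k*(k - 1)*(k + 7)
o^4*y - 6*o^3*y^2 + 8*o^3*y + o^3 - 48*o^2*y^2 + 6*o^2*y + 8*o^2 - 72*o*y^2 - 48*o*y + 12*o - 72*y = (o + 2)*(o + 6)*(o - 6*y)*(o*y + 1)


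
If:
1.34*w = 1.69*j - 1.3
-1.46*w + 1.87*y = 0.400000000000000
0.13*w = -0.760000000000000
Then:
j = -3.87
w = -5.85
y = -4.35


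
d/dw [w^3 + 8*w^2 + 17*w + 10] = 3*w^2 + 16*w + 17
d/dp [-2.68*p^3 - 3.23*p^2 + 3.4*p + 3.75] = -8.04*p^2 - 6.46*p + 3.4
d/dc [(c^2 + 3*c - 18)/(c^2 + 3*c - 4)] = 14*(2*c + 3)/(c^2 + 3*c - 4)^2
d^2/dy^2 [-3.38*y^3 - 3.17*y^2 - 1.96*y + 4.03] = -20.28*y - 6.34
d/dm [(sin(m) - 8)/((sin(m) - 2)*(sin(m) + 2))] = (16*sin(m) + cos(m)^2 - 5)*cos(m)/((sin(m) - 2)^2*(sin(m) + 2)^2)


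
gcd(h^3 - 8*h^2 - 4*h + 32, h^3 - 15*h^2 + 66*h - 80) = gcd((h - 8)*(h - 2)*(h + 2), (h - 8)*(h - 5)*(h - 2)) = h^2 - 10*h + 16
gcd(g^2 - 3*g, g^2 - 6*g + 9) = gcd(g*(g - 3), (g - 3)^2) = g - 3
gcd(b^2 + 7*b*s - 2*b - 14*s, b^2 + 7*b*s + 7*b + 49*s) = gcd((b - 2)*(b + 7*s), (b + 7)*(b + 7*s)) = b + 7*s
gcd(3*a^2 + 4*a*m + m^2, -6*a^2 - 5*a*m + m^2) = a + m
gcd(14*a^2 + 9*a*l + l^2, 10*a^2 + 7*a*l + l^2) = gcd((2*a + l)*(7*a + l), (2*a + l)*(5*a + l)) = 2*a + l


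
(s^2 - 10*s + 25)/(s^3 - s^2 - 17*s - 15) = (s - 5)/(s^2 + 4*s + 3)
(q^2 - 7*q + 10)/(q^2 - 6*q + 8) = (q - 5)/(q - 4)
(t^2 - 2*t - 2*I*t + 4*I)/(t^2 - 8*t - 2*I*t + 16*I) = (t - 2)/(t - 8)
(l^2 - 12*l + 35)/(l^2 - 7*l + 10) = (l - 7)/(l - 2)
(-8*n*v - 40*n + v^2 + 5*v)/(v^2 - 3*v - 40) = (-8*n + v)/(v - 8)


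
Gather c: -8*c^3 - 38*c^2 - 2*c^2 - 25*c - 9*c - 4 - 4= -8*c^3 - 40*c^2 - 34*c - 8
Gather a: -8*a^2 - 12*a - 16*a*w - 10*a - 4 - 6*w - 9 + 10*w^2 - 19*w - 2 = -8*a^2 + a*(-16*w - 22) + 10*w^2 - 25*w - 15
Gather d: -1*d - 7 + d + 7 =0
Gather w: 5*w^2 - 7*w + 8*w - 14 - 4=5*w^2 + w - 18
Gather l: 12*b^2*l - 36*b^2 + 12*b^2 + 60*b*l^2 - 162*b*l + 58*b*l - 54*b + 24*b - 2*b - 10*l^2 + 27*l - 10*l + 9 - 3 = -24*b^2 - 32*b + l^2*(60*b - 10) + l*(12*b^2 - 104*b + 17) + 6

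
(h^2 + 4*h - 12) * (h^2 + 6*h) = h^4 + 10*h^3 + 12*h^2 - 72*h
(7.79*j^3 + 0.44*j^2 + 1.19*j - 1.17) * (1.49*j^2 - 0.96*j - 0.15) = 11.6071*j^5 - 6.8228*j^4 + 0.1822*j^3 - 2.9517*j^2 + 0.9447*j + 0.1755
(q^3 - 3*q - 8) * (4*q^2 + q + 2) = 4*q^5 + q^4 - 10*q^3 - 35*q^2 - 14*q - 16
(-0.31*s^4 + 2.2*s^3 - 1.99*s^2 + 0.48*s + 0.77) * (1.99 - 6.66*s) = 2.0646*s^5 - 15.2689*s^4 + 17.6314*s^3 - 7.1569*s^2 - 4.173*s + 1.5323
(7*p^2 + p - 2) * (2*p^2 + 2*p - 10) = 14*p^4 + 16*p^3 - 72*p^2 - 14*p + 20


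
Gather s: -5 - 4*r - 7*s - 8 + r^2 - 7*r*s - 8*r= r^2 - 12*r + s*(-7*r - 7) - 13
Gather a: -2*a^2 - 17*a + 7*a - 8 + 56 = -2*a^2 - 10*a + 48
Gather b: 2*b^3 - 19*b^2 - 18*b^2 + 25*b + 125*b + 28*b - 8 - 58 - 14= 2*b^3 - 37*b^2 + 178*b - 80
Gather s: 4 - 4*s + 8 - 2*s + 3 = 15 - 6*s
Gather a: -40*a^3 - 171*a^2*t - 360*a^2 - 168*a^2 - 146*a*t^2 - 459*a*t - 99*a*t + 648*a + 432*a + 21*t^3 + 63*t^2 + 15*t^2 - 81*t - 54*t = -40*a^3 + a^2*(-171*t - 528) + a*(-146*t^2 - 558*t + 1080) + 21*t^3 + 78*t^2 - 135*t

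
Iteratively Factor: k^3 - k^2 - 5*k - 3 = (k + 1)*(k^2 - 2*k - 3) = (k - 3)*(k + 1)*(k + 1)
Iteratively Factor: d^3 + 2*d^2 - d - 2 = (d - 1)*(d^2 + 3*d + 2) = (d - 1)*(d + 1)*(d + 2)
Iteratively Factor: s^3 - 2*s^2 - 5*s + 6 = (s - 1)*(s^2 - s - 6) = (s - 3)*(s - 1)*(s + 2)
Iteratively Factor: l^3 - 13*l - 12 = (l + 3)*(l^2 - 3*l - 4) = (l - 4)*(l + 3)*(l + 1)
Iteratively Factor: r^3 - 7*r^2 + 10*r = (r)*(r^2 - 7*r + 10) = r*(r - 2)*(r - 5)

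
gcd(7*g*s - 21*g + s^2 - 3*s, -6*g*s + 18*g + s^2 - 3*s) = s - 3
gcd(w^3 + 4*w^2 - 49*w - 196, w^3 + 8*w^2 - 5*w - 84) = w^2 + 11*w + 28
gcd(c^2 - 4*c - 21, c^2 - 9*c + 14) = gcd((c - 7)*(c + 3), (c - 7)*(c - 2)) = c - 7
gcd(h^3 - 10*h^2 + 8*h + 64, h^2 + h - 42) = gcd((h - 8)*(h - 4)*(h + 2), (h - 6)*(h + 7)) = 1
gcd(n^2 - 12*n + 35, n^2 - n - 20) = n - 5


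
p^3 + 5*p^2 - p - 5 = (p - 1)*(p + 1)*(p + 5)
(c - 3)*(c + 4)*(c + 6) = c^3 + 7*c^2 - 6*c - 72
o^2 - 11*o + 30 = (o - 6)*(o - 5)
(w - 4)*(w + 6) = w^2 + 2*w - 24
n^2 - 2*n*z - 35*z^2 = (n - 7*z)*(n + 5*z)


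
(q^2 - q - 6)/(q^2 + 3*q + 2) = (q - 3)/(q + 1)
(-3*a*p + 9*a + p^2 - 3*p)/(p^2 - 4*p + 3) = (-3*a + p)/(p - 1)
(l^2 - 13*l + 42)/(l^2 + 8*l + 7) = (l^2 - 13*l + 42)/(l^2 + 8*l + 7)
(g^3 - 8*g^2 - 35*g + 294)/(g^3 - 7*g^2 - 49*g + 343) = (g + 6)/(g + 7)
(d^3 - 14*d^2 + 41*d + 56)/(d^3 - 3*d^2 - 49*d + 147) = (d^2 - 7*d - 8)/(d^2 + 4*d - 21)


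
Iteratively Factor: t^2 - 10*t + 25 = (t - 5)*(t - 5)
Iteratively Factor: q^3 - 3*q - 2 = (q + 1)*(q^2 - q - 2) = (q - 2)*(q + 1)*(q + 1)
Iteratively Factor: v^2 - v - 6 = (v + 2)*(v - 3)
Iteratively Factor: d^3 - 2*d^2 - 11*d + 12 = (d - 1)*(d^2 - d - 12) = (d - 1)*(d + 3)*(d - 4)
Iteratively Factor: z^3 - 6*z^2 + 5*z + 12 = (z - 4)*(z^2 - 2*z - 3) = (z - 4)*(z + 1)*(z - 3)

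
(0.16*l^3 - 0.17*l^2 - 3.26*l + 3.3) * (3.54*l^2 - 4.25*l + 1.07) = 0.5664*l^5 - 1.2818*l^4 - 10.6467*l^3 + 25.3551*l^2 - 17.5132*l + 3.531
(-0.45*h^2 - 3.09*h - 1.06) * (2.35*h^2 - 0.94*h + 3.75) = -1.0575*h^4 - 6.8385*h^3 - 1.2739*h^2 - 10.5911*h - 3.975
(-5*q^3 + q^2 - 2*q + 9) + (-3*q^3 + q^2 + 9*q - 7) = -8*q^3 + 2*q^2 + 7*q + 2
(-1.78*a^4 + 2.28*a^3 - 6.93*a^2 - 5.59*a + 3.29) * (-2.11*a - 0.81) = 3.7558*a^5 - 3.369*a^4 + 12.7755*a^3 + 17.4082*a^2 - 2.414*a - 2.6649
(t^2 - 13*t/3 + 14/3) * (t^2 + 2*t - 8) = t^4 - 7*t^3/3 - 12*t^2 + 44*t - 112/3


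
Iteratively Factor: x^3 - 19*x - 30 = (x - 5)*(x^2 + 5*x + 6) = (x - 5)*(x + 2)*(x + 3)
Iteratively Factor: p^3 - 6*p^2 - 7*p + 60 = (p + 3)*(p^2 - 9*p + 20) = (p - 5)*(p + 3)*(p - 4)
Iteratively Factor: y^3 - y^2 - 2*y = (y - 2)*(y^2 + y) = (y - 2)*(y + 1)*(y)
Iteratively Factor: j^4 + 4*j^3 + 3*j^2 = (j + 3)*(j^3 + j^2) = j*(j + 3)*(j^2 + j) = j*(j + 1)*(j + 3)*(j)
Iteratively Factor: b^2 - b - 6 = (b - 3)*(b + 2)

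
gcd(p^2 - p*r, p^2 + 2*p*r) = p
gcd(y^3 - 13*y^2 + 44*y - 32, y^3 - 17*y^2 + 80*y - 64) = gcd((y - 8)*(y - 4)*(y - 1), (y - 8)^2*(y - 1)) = y^2 - 9*y + 8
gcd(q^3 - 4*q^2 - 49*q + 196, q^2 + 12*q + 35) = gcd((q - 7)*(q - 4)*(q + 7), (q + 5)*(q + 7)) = q + 7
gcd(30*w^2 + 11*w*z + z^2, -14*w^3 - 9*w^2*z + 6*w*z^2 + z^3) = 1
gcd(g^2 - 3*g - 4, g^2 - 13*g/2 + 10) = g - 4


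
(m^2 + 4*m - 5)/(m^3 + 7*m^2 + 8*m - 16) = (m + 5)/(m^2 + 8*m + 16)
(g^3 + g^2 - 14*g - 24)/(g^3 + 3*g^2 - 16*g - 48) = (g + 2)/(g + 4)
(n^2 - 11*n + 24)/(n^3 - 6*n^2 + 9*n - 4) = (n^2 - 11*n + 24)/(n^3 - 6*n^2 + 9*n - 4)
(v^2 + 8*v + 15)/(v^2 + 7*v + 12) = (v + 5)/(v + 4)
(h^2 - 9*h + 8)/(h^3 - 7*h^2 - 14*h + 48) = (h - 1)/(h^2 + h - 6)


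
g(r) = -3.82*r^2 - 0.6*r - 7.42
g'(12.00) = -92.28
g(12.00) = -564.70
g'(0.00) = -0.60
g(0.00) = -7.42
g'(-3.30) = 24.61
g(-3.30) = -47.04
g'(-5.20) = 39.13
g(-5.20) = -107.59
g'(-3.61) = 26.98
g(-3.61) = -55.04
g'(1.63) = -13.05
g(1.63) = -18.55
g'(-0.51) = 3.30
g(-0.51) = -8.11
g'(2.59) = -20.39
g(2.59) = -34.60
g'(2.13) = -16.87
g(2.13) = -26.03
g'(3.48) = -27.19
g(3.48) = -55.77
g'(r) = -7.64*r - 0.6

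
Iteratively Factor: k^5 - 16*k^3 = (k)*(k^4 - 16*k^2) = k*(k + 4)*(k^3 - 4*k^2) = k^2*(k + 4)*(k^2 - 4*k) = k^2*(k - 4)*(k + 4)*(k)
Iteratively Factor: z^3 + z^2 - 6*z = (z)*(z^2 + z - 6) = z*(z - 2)*(z + 3)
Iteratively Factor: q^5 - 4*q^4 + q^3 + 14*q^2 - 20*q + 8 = (q - 2)*(q^4 - 2*q^3 - 3*q^2 + 8*q - 4) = (q - 2)^2*(q^3 - 3*q + 2) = (q - 2)^2*(q - 1)*(q^2 + q - 2) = (q - 2)^2*(q - 1)^2*(q + 2)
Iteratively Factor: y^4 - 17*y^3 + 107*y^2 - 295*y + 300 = (y - 5)*(y^3 - 12*y^2 + 47*y - 60) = (y - 5)*(y - 3)*(y^2 - 9*y + 20) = (y - 5)^2*(y - 3)*(y - 4)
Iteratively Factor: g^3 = (g)*(g^2) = g^2*(g)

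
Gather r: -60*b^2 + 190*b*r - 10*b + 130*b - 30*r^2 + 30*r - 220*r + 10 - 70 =-60*b^2 + 120*b - 30*r^2 + r*(190*b - 190) - 60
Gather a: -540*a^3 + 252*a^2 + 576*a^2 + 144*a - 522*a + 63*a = -540*a^3 + 828*a^2 - 315*a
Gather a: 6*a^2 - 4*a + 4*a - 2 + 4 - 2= 6*a^2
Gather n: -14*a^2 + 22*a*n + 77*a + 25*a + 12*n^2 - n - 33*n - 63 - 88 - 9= -14*a^2 + 102*a + 12*n^2 + n*(22*a - 34) - 160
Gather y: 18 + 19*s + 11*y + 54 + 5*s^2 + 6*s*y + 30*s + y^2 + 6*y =5*s^2 + 49*s + y^2 + y*(6*s + 17) + 72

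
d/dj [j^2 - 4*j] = 2*j - 4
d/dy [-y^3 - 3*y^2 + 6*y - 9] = -3*y^2 - 6*y + 6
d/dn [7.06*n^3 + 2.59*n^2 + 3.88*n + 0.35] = 21.18*n^2 + 5.18*n + 3.88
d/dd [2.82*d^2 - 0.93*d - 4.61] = 5.64*d - 0.93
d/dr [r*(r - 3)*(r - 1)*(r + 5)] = 4*r^3 + 3*r^2 - 34*r + 15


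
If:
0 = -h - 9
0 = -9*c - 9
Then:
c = -1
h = -9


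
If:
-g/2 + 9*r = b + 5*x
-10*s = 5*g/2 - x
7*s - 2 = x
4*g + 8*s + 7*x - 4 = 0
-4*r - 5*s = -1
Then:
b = -6149/1044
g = -112/87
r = -269/1044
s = 106/261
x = 220/261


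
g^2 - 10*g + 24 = (g - 6)*(g - 4)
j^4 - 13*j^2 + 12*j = j*(j - 3)*(j - 1)*(j + 4)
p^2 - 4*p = p*(p - 4)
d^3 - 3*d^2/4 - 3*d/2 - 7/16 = (d - 7/4)*(d + 1/2)^2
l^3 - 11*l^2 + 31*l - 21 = (l - 7)*(l - 3)*(l - 1)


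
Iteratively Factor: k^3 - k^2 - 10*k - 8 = (k - 4)*(k^2 + 3*k + 2) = (k - 4)*(k + 1)*(k + 2)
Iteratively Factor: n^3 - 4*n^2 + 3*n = (n - 3)*(n^2 - n) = n*(n - 3)*(n - 1)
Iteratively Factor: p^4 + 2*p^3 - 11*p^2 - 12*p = (p)*(p^3 + 2*p^2 - 11*p - 12) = p*(p - 3)*(p^2 + 5*p + 4) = p*(p - 3)*(p + 1)*(p + 4)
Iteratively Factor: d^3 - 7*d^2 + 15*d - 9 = (d - 3)*(d^2 - 4*d + 3) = (d - 3)*(d - 1)*(d - 3)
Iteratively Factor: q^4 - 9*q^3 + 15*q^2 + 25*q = (q - 5)*(q^3 - 4*q^2 - 5*q) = (q - 5)*(q + 1)*(q^2 - 5*q) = q*(q - 5)*(q + 1)*(q - 5)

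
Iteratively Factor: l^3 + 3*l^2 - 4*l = (l)*(l^2 + 3*l - 4) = l*(l + 4)*(l - 1)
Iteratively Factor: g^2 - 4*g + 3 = (g - 3)*(g - 1)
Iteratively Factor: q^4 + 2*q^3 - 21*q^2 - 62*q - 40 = (q - 5)*(q^3 + 7*q^2 + 14*q + 8) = (q - 5)*(q + 2)*(q^2 + 5*q + 4) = (q - 5)*(q + 2)*(q + 4)*(q + 1)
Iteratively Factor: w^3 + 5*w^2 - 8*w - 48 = (w + 4)*(w^2 + w - 12) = (w - 3)*(w + 4)*(w + 4)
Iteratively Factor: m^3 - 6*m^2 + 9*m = (m)*(m^2 - 6*m + 9) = m*(m - 3)*(m - 3)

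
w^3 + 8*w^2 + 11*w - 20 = (w - 1)*(w + 4)*(w + 5)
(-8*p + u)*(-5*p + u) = 40*p^2 - 13*p*u + u^2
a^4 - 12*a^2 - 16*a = a*(a - 4)*(a + 2)^2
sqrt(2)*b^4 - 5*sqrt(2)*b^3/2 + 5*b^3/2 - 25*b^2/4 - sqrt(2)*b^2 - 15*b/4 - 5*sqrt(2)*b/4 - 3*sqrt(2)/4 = (b - 3)*(b + 1/2)*(b + sqrt(2))*(sqrt(2)*b + 1/2)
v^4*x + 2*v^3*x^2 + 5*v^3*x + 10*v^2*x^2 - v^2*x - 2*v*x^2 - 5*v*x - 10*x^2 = (v - 1)*(v + 5)*(v + 2*x)*(v*x + x)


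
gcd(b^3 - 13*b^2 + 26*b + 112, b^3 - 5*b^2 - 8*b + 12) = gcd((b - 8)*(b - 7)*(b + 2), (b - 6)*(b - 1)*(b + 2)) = b + 2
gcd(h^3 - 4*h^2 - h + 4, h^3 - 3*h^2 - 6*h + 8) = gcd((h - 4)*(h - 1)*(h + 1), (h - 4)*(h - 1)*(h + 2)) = h^2 - 5*h + 4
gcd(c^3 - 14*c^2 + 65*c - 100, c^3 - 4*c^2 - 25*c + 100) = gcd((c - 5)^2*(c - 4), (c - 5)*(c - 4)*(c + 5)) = c^2 - 9*c + 20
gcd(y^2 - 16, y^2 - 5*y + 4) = y - 4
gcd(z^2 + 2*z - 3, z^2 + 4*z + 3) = z + 3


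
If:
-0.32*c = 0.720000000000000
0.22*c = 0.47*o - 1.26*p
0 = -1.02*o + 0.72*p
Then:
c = -2.25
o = 0.38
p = 0.53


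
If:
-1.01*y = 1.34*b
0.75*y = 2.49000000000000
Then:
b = -2.50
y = 3.32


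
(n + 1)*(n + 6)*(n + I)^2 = n^4 + 7*n^3 + 2*I*n^3 + 5*n^2 + 14*I*n^2 - 7*n + 12*I*n - 6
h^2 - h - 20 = (h - 5)*(h + 4)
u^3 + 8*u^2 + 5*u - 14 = (u - 1)*(u + 2)*(u + 7)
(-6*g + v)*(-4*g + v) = 24*g^2 - 10*g*v + v^2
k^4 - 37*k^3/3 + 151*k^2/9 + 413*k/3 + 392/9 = (k - 8)*(k - 7)*(k + 1/3)*(k + 7/3)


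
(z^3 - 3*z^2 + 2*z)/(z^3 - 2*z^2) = (z - 1)/z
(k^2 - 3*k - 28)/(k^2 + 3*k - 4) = (k - 7)/(k - 1)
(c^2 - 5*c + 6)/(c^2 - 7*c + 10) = (c - 3)/(c - 5)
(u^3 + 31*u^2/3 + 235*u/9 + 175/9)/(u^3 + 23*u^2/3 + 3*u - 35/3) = (u + 5/3)/(u - 1)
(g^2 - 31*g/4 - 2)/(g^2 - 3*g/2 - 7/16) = 4*(g - 8)/(4*g - 7)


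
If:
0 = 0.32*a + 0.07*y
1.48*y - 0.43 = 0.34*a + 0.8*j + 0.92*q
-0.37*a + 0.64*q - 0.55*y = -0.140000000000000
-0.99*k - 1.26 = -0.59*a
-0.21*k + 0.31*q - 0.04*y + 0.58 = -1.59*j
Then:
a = 0.04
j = -0.47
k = -1.25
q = -0.34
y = -0.17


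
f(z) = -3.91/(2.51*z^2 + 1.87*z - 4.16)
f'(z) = -3.91*(-5.02*z - 1.87)/(2.51*z^2 + 1.87*z - 4.16)^2 = (19.6282*z + 7.3117)/(2.51*z^2 + 1.87*z - 4.16)^2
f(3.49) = -0.12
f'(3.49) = 0.07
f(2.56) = -0.23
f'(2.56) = 0.20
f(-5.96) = -0.05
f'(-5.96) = -0.02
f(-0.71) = 0.93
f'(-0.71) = -0.37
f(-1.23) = 1.47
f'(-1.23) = -2.37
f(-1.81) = -5.76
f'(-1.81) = -61.32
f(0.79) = 3.50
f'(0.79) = 18.31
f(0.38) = 1.27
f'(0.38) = 1.55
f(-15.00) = -0.01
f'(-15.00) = -0.00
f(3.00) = -0.16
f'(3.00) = 0.11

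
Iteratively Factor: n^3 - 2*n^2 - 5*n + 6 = (n + 2)*(n^2 - 4*n + 3) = (n - 1)*(n + 2)*(n - 3)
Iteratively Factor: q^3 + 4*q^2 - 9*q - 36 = (q + 4)*(q^2 - 9) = (q + 3)*(q + 4)*(q - 3)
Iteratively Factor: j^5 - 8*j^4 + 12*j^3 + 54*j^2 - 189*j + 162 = (j - 3)*(j^4 - 5*j^3 - 3*j^2 + 45*j - 54) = (j - 3)*(j + 3)*(j^3 - 8*j^2 + 21*j - 18) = (j - 3)*(j - 2)*(j + 3)*(j^2 - 6*j + 9) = (j - 3)^2*(j - 2)*(j + 3)*(j - 3)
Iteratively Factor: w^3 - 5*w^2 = (w)*(w^2 - 5*w) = w*(w - 5)*(w)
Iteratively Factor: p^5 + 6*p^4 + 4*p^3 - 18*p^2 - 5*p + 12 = (p + 3)*(p^4 + 3*p^3 - 5*p^2 - 3*p + 4) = (p + 3)*(p + 4)*(p^3 - p^2 - p + 1) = (p + 1)*(p + 3)*(p + 4)*(p^2 - 2*p + 1) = (p - 1)*(p + 1)*(p + 3)*(p + 4)*(p - 1)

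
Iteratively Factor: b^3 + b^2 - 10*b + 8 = (b - 1)*(b^2 + 2*b - 8) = (b - 1)*(b + 4)*(b - 2)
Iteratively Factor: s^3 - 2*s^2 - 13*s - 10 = (s + 2)*(s^2 - 4*s - 5) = (s - 5)*(s + 2)*(s + 1)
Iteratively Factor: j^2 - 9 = (j - 3)*(j + 3)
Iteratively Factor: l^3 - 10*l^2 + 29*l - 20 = (l - 5)*(l^2 - 5*l + 4) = (l - 5)*(l - 4)*(l - 1)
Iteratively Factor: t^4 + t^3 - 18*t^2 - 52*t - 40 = (t + 2)*(t^3 - t^2 - 16*t - 20) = (t + 2)^2*(t^2 - 3*t - 10) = (t - 5)*(t + 2)^2*(t + 2)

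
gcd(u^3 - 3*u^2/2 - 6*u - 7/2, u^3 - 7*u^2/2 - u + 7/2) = u^2 - 5*u/2 - 7/2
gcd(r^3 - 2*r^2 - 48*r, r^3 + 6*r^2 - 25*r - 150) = r + 6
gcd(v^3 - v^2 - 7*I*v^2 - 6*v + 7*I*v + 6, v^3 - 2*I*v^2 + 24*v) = v - 6*I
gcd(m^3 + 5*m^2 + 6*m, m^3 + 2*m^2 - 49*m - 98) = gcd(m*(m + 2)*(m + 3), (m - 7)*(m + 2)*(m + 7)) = m + 2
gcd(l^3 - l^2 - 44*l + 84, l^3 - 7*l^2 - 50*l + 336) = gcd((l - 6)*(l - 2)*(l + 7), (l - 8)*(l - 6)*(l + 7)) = l^2 + l - 42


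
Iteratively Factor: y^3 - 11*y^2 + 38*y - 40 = (y - 5)*(y^2 - 6*y + 8) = (y - 5)*(y - 2)*(y - 4)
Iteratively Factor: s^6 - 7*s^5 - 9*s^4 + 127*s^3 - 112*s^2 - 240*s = (s + 1)*(s^5 - 8*s^4 - s^3 + 128*s^2 - 240*s) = (s - 3)*(s + 1)*(s^4 - 5*s^3 - 16*s^2 + 80*s) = (s - 5)*(s - 3)*(s + 1)*(s^3 - 16*s) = (s - 5)*(s - 3)*(s + 1)*(s + 4)*(s^2 - 4*s) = (s - 5)*(s - 4)*(s - 3)*(s + 1)*(s + 4)*(s)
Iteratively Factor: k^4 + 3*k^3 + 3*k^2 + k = (k + 1)*(k^3 + 2*k^2 + k) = k*(k + 1)*(k^2 + 2*k + 1) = k*(k + 1)^2*(k + 1)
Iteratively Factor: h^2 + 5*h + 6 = (h + 2)*(h + 3)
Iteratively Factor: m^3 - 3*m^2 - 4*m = (m - 4)*(m^2 + m) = m*(m - 4)*(m + 1)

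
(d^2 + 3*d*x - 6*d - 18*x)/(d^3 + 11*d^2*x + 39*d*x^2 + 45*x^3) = (d - 6)/(d^2 + 8*d*x + 15*x^2)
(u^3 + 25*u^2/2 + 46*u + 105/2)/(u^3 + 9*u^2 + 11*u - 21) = (u + 5/2)/(u - 1)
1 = 1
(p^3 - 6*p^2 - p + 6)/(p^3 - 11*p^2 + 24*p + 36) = (p - 1)/(p - 6)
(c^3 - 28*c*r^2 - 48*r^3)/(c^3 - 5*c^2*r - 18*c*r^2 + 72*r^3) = (-c - 2*r)/(-c + 3*r)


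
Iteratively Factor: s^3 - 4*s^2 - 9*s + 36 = (s - 3)*(s^2 - s - 12) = (s - 4)*(s - 3)*(s + 3)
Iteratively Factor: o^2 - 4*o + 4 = (o - 2)*(o - 2)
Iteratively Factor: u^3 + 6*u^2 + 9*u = (u + 3)*(u^2 + 3*u) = (u + 3)^2*(u)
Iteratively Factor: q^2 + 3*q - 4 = (q - 1)*(q + 4)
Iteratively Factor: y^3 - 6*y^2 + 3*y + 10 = (y - 5)*(y^2 - y - 2) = (y - 5)*(y - 2)*(y + 1)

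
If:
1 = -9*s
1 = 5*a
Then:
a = 1/5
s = -1/9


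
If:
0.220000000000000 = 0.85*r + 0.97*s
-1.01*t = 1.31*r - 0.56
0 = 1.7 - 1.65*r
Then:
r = 1.03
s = -0.68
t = -0.78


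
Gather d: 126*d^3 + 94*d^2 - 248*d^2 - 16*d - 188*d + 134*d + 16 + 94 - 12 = 126*d^3 - 154*d^2 - 70*d + 98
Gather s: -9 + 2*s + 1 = 2*s - 8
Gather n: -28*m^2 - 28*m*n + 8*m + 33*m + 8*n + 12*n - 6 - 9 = -28*m^2 + 41*m + n*(20 - 28*m) - 15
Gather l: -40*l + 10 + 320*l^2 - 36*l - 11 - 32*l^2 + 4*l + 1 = 288*l^2 - 72*l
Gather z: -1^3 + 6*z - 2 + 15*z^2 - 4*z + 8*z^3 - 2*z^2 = 8*z^3 + 13*z^2 + 2*z - 3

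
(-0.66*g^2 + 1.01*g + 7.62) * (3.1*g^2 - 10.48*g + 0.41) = -2.046*g^4 + 10.0478*g^3 + 12.7666*g^2 - 79.4435*g + 3.1242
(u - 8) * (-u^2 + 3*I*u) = -u^3 + 8*u^2 + 3*I*u^2 - 24*I*u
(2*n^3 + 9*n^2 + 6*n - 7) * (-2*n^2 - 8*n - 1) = -4*n^5 - 34*n^4 - 86*n^3 - 43*n^2 + 50*n + 7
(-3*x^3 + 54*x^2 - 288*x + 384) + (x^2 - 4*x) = -3*x^3 + 55*x^2 - 292*x + 384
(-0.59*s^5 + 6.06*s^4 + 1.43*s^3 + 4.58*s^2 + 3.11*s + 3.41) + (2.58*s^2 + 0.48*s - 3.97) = -0.59*s^5 + 6.06*s^4 + 1.43*s^3 + 7.16*s^2 + 3.59*s - 0.56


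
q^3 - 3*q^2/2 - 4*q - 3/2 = (q - 3)*(q + 1/2)*(q + 1)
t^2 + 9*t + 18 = (t + 3)*(t + 6)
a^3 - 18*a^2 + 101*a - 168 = (a - 8)*(a - 7)*(a - 3)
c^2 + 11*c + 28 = (c + 4)*(c + 7)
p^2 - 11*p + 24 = (p - 8)*(p - 3)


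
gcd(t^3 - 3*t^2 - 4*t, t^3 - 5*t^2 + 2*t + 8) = t^2 - 3*t - 4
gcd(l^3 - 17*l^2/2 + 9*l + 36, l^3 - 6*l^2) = l - 6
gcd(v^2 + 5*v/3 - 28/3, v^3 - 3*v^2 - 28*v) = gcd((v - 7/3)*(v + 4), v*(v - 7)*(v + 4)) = v + 4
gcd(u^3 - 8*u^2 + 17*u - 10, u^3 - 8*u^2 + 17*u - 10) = u^3 - 8*u^2 + 17*u - 10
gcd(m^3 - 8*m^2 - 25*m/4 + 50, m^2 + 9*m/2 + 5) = m + 5/2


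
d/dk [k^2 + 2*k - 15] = 2*k + 2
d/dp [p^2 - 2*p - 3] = 2*p - 2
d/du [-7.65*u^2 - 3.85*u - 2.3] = -15.3*u - 3.85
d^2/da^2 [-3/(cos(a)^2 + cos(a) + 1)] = 3*(4*sin(a)^4 + sin(a)^2 - 19*cos(a)/4 + 3*cos(3*a)/4 - 5)/(-sin(a)^2 + cos(a) + 2)^3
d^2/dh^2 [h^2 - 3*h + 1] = 2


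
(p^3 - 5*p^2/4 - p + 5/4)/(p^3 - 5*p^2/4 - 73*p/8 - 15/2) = 2*(-4*p^3 + 5*p^2 + 4*p - 5)/(-8*p^3 + 10*p^2 + 73*p + 60)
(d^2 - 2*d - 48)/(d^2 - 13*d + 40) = (d + 6)/(d - 5)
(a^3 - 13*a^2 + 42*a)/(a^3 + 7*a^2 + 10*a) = (a^2 - 13*a + 42)/(a^2 + 7*a + 10)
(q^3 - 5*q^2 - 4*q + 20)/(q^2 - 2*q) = q - 3 - 10/q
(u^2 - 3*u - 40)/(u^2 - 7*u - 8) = (u + 5)/(u + 1)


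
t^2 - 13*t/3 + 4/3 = (t - 4)*(t - 1/3)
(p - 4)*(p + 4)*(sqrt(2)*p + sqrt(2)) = sqrt(2)*p^3 + sqrt(2)*p^2 - 16*sqrt(2)*p - 16*sqrt(2)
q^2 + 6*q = q*(q + 6)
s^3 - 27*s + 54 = (s - 3)^2*(s + 6)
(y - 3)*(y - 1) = y^2 - 4*y + 3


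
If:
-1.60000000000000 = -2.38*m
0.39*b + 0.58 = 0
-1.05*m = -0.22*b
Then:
No Solution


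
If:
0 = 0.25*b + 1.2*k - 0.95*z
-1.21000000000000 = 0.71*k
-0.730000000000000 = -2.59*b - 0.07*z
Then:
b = 0.34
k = -1.70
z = -2.06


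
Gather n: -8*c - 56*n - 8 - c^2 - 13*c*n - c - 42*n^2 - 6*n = -c^2 - 9*c - 42*n^2 + n*(-13*c - 62) - 8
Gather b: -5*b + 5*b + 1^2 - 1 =0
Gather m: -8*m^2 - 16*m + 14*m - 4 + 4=-8*m^2 - 2*m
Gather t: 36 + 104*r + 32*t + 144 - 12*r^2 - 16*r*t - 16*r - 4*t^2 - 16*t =-12*r^2 + 88*r - 4*t^2 + t*(16 - 16*r) + 180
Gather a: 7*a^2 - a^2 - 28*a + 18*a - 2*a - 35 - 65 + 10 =6*a^2 - 12*a - 90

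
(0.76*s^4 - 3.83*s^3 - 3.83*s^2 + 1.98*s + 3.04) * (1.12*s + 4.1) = 0.8512*s^5 - 1.1736*s^4 - 19.9926*s^3 - 13.4854*s^2 + 11.5228*s + 12.464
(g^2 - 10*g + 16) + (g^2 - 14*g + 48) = 2*g^2 - 24*g + 64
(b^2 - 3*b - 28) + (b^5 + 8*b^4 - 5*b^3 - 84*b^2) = b^5 + 8*b^4 - 5*b^3 - 83*b^2 - 3*b - 28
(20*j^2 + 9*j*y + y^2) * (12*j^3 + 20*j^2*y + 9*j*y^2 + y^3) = 240*j^5 + 508*j^4*y + 372*j^3*y^2 + 121*j^2*y^3 + 18*j*y^4 + y^5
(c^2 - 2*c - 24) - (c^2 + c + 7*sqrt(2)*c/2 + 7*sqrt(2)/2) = -7*sqrt(2)*c/2 - 3*c - 24 - 7*sqrt(2)/2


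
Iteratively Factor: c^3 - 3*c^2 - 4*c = (c + 1)*(c^2 - 4*c) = c*(c + 1)*(c - 4)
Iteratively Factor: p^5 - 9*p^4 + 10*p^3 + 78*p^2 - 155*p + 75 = (p - 1)*(p^4 - 8*p^3 + 2*p^2 + 80*p - 75) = (p - 1)^2*(p^3 - 7*p^2 - 5*p + 75) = (p - 1)^2*(p + 3)*(p^2 - 10*p + 25) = (p - 5)*(p - 1)^2*(p + 3)*(p - 5)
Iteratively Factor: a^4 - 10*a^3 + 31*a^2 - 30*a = (a - 2)*(a^3 - 8*a^2 + 15*a) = (a - 3)*(a - 2)*(a^2 - 5*a) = a*(a - 3)*(a - 2)*(a - 5)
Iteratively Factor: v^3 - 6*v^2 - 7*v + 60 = (v - 4)*(v^2 - 2*v - 15) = (v - 5)*(v - 4)*(v + 3)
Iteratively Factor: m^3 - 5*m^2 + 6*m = (m)*(m^2 - 5*m + 6) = m*(m - 3)*(m - 2)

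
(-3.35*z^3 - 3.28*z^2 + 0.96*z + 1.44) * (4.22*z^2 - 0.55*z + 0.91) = -14.137*z^5 - 11.9991*z^4 + 2.8067*z^3 + 2.564*z^2 + 0.0816*z + 1.3104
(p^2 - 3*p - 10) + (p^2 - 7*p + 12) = 2*p^2 - 10*p + 2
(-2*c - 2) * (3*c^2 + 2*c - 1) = -6*c^3 - 10*c^2 - 2*c + 2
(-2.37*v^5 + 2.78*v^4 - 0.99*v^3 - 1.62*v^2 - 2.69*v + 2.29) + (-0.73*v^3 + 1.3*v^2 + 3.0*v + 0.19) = -2.37*v^5 + 2.78*v^4 - 1.72*v^3 - 0.32*v^2 + 0.31*v + 2.48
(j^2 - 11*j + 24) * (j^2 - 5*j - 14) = j^4 - 16*j^3 + 65*j^2 + 34*j - 336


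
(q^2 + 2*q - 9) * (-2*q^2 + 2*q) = -2*q^4 - 2*q^3 + 22*q^2 - 18*q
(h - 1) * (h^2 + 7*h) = h^3 + 6*h^2 - 7*h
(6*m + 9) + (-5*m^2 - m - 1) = -5*m^2 + 5*m + 8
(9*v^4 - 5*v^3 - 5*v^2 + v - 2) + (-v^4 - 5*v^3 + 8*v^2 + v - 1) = 8*v^4 - 10*v^3 + 3*v^2 + 2*v - 3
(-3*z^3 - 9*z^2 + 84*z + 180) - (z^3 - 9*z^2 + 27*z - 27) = -4*z^3 + 57*z + 207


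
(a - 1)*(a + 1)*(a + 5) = a^3 + 5*a^2 - a - 5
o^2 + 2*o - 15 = (o - 3)*(o + 5)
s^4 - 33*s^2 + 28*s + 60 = (s - 5)*(s - 2)*(s + 1)*(s + 6)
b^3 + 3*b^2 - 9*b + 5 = (b - 1)^2*(b + 5)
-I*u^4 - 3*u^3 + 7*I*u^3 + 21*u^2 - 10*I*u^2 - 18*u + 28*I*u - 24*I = (u - 6)*(u - 4*I)*(u + I)*(-I*u + I)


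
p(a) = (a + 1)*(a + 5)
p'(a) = 2*a + 6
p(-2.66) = -3.88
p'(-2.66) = 0.68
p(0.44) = 7.83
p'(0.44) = 6.88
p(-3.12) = -3.99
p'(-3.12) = -0.24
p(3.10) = 33.21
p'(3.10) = 12.20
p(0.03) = 5.18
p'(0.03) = 6.06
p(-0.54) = 2.05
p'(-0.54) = 4.92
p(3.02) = 32.24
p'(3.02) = 12.04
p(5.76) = 72.74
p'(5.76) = 17.52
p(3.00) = 32.00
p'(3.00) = 12.00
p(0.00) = 5.00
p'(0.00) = 6.00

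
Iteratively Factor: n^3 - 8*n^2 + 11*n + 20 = (n - 5)*(n^2 - 3*n - 4) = (n - 5)*(n - 4)*(n + 1)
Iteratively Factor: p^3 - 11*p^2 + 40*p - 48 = (p - 3)*(p^2 - 8*p + 16) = (p - 4)*(p - 3)*(p - 4)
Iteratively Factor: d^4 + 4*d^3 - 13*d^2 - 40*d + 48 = (d + 4)*(d^3 - 13*d + 12) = (d - 1)*(d + 4)*(d^2 + d - 12) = (d - 3)*(d - 1)*(d + 4)*(d + 4)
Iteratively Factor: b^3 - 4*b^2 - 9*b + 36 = (b + 3)*(b^2 - 7*b + 12) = (b - 4)*(b + 3)*(b - 3)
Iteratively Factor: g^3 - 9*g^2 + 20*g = (g)*(g^2 - 9*g + 20) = g*(g - 5)*(g - 4)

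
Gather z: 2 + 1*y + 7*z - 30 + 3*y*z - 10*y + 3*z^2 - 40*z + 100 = -9*y + 3*z^2 + z*(3*y - 33) + 72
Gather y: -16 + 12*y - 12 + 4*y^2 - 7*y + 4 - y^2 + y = 3*y^2 + 6*y - 24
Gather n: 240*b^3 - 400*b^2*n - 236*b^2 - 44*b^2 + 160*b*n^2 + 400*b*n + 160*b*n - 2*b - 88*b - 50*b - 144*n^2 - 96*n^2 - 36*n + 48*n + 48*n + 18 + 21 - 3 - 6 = 240*b^3 - 280*b^2 - 140*b + n^2*(160*b - 240) + n*(-400*b^2 + 560*b + 60) + 30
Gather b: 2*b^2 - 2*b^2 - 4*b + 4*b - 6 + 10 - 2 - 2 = 0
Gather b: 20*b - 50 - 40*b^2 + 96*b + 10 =-40*b^2 + 116*b - 40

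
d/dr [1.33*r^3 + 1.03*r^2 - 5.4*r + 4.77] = 3.99*r^2 + 2.06*r - 5.4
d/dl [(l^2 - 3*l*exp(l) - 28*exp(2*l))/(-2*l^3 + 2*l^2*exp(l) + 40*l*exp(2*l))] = (2*l^2*exp(l) + l^2 - 14*l*exp(l) + 35*exp(2*l))/(2*l^2*(l^2 - 10*l*exp(l) + 25*exp(2*l)))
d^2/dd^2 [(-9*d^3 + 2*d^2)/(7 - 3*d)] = 2*(81*d^3 - 567*d^2 + 1323*d - 98)/(27*d^3 - 189*d^2 + 441*d - 343)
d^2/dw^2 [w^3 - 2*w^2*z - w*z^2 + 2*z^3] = 6*w - 4*z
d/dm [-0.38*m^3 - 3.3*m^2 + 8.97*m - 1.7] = -1.14*m^2 - 6.6*m + 8.97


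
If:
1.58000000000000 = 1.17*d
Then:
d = 1.35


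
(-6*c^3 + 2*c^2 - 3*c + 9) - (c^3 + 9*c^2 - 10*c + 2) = -7*c^3 - 7*c^2 + 7*c + 7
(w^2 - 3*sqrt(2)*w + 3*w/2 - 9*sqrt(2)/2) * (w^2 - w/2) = w^4 - 3*sqrt(2)*w^3 + w^3 - 3*sqrt(2)*w^2 - 3*w^2/4 + 9*sqrt(2)*w/4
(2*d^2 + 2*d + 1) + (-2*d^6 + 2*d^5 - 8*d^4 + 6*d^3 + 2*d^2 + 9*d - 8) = -2*d^6 + 2*d^5 - 8*d^4 + 6*d^3 + 4*d^2 + 11*d - 7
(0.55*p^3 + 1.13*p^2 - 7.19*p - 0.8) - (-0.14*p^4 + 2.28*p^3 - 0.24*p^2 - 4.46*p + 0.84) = 0.14*p^4 - 1.73*p^3 + 1.37*p^2 - 2.73*p - 1.64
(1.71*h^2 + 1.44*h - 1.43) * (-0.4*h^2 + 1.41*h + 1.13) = -0.684*h^4 + 1.8351*h^3 + 4.5347*h^2 - 0.3891*h - 1.6159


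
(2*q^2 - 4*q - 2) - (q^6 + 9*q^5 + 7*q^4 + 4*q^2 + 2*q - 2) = -q^6 - 9*q^5 - 7*q^4 - 2*q^2 - 6*q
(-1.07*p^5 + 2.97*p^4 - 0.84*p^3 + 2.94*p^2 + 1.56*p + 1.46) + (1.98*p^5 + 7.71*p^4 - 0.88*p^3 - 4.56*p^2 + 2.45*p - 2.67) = 0.91*p^5 + 10.68*p^4 - 1.72*p^3 - 1.62*p^2 + 4.01*p - 1.21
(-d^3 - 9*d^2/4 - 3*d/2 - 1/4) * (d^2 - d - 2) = -d^5 - 5*d^4/4 + 11*d^3/4 + 23*d^2/4 + 13*d/4 + 1/2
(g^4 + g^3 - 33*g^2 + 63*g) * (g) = g^5 + g^4 - 33*g^3 + 63*g^2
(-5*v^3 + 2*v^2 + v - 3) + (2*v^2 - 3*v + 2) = -5*v^3 + 4*v^2 - 2*v - 1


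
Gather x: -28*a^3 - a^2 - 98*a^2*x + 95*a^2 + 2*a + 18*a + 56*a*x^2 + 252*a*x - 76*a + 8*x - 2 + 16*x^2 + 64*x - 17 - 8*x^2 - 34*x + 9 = -28*a^3 + 94*a^2 - 56*a + x^2*(56*a + 8) + x*(-98*a^2 + 252*a + 38) - 10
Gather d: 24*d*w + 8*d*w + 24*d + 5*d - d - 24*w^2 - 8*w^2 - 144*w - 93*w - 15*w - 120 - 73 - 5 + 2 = d*(32*w + 28) - 32*w^2 - 252*w - 196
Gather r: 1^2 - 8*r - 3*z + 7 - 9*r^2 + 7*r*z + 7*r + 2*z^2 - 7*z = -9*r^2 + r*(7*z - 1) + 2*z^2 - 10*z + 8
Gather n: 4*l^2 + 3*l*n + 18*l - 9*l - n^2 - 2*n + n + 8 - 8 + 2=4*l^2 + 9*l - n^2 + n*(3*l - 1) + 2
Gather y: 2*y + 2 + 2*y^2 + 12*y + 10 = 2*y^2 + 14*y + 12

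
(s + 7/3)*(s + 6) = s^2 + 25*s/3 + 14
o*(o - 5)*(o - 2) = o^3 - 7*o^2 + 10*o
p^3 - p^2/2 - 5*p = p*(p - 5/2)*(p + 2)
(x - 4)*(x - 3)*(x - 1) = x^3 - 8*x^2 + 19*x - 12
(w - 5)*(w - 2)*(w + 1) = w^3 - 6*w^2 + 3*w + 10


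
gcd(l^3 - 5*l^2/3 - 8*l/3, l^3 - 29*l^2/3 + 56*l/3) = l^2 - 8*l/3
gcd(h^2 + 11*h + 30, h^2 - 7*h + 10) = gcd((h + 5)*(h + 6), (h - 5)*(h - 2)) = 1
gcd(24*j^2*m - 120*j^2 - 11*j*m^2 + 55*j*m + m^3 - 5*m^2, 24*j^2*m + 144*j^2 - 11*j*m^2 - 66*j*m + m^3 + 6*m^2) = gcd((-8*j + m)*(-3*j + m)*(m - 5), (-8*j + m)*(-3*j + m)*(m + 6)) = 24*j^2 - 11*j*m + m^2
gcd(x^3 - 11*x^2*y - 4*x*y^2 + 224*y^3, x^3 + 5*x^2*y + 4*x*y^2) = x + 4*y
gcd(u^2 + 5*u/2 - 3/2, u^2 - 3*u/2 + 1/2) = u - 1/2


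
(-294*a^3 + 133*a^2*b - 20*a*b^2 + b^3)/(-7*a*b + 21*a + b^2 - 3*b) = (42*a^2 - 13*a*b + b^2)/(b - 3)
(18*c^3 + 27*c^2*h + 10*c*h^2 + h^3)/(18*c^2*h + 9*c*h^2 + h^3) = (c + h)/h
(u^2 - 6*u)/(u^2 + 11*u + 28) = u*(u - 6)/(u^2 + 11*u + 28)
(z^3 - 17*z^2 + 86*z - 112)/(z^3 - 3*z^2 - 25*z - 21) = (z^2 - 10*z + 16)/(z^2 + 4*z + 3)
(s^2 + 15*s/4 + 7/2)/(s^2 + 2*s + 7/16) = 4*(s + 2)/(4*s + 1)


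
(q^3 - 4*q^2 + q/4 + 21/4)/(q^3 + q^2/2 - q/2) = (4*q^2 - 20*q + 21)/(2*q*(2*q - 1))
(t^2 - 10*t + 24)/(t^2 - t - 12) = (t - 6)/(t + 3)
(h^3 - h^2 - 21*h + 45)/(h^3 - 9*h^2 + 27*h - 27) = (h + 5)/(h - 3)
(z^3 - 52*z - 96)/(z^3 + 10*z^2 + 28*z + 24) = (z - 8)/(z + 2)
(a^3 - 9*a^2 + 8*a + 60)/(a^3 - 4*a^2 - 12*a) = (a - 5)/a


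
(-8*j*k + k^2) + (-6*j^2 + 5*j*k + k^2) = -6*j^2 - 3*j*k + 2*k^2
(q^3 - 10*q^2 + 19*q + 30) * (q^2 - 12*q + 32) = q^5 - 22*q^4 + 171*q^3 - 518*q^2 + 248*q + 960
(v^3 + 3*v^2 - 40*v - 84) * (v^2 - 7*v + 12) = v^5 - 4*v^4 - 49*v^3 + 232*v^2 + 108*v - 1008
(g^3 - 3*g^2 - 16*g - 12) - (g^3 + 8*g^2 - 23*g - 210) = -11*g^2 + 7*g + 198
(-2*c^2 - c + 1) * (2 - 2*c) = 4*c^3 - 2*c^2 - 4*c + 2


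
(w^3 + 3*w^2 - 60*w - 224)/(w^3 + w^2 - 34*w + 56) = (w^2 - 4*w - 32)/(w^2 - 6*w + 8)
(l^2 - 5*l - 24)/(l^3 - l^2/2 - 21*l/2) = 2*(l - 8)/(l*(2*l - 7))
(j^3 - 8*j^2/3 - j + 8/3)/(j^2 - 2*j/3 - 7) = (-3*j^3 + 8*j^2 + 3*j - 8)/(-3*j^2 + 2*j + 21)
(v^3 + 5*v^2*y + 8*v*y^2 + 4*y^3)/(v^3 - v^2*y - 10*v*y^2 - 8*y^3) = (-v - 2*y)/(-v + 4*y)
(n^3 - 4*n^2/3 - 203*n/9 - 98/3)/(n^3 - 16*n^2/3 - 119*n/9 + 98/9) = (3*n^2 - 11*n - 42)/(3*n^2 - 23*n + 14)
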